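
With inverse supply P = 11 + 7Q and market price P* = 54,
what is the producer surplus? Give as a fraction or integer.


Minimum supply price (at Q=0): P_min = 11
Quantity supplied at P* = 54:
Q* = (54 - 11)/7 = 43/7
PS = (1/2) * Q* * (P* - P_min)
PS = (1/2) * 43/7 * (54 - 11)
PS = (1/2) * 43/7 * 43 = 1849/14

1849/14


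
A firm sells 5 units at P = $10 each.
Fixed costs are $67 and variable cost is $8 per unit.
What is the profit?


Total Revenue = P * Q = 10 * 5 = $50
Total Cost = FC + VC*Q = 67 + 8*5 = $107
Profit = TR - TC = 50 - 107 = $-57

$-57


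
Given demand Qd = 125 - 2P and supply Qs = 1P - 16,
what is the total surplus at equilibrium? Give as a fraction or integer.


Find equilibrium: 125 - 2P = 1P - 16
125 + 16 = 3P
P* = 141/3 = 47
Q* = 1*47 - 16 = 31
Inverse demand: P = 125/2 - Q/2, so P_max = 125/2
Inverse supply: P = 16 + Q/1, so P_min = 16
CS = (1/2) * 31 * (125/2 - 47) = 961/4
PS = (1/2) * 31 * (47 - 16) = 961/2
TS = CS + PS = 961/4 + 961/2 = 2883/4

2883/4


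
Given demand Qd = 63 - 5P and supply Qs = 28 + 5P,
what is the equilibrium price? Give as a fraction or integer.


At equilibrium, Qd = Qs.
63 - 5P = 28 + 5P
63 - 28 = 5P + 5P
35 = 10P
P* = 35/10 = 7/2

7/2


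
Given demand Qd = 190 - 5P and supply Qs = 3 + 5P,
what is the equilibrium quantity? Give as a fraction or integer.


First find equilibrium price:
190 - 5P = 3 + 5P
P* = 187/10 = 187/10
Then substitute into demand:
Q* = 190 - 5 * 187/10 = 193/2

193/2


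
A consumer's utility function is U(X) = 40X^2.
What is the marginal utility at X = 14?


MU = dU/dX = 40*2*X^(2-1)
MU = 80*X^1
At X = 14:
MU = 80 * 14^1
MU = 80 * 14 = 1120

1120


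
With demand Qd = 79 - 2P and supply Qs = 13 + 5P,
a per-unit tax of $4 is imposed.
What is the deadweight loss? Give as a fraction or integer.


Pre-tax equilibrium quantity: Q* = 421/7
Post-tax equilibrium quantity: Q_tax = 381/7
Reduction in quantity: Q* - Q_tax = 40/7
DWL = (1/2) * tax * (Q* - Q_tax)
DWL = (1/2) * 4 * 40/7 = 80/7

80/7


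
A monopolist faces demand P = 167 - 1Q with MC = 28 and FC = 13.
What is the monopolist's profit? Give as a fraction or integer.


MR = MC: 167 - 2Q = 28
Q* = 139/2
P* = 167 - 1*139/2 = 195/2
Profit = (P* - MC)*Q* - FC
= (195/2 - 28)*139/2 - 13
= 139/2*139/2 - 13
= 19321/4 - 13 = 19269/4

19269/4


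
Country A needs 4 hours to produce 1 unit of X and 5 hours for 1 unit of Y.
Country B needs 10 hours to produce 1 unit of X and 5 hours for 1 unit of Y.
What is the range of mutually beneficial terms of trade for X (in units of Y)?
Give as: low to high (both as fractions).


Opportunity cost of X for Country A = hours_X / hours_Y = 4/5 = 4/5 units of Y
Opportunity cost of X for Country B = hours_X / hours_Y = 10/5 = 2 units of Y
Terms of trade must be between the two opportunity costs.
Range: 4/5 to 2

4/5 to 2


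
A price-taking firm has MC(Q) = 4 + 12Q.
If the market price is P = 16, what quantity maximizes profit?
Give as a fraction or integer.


In perfect competition, profit is maximized where P = MC.
16 = 4 + 12Q
12 = 12Q
Q* = 12/12 = 1

1


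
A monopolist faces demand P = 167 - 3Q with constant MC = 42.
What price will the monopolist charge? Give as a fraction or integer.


MR = 167 - 6Q
Set MR = MC: 167 - 6Q = 42
Q* = 125/6
Substitute into demand:
P* = 167 - 3*125/6 = 209/2

209/2


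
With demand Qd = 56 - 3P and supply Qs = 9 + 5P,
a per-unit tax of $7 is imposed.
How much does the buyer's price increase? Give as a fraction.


With a per-unit tax, the buyer's price increase depends on relative slopes.
Supply slope: d = 5, Demand slope: b = 3
Buyer's price increase = d * tax / (b + d)
= 5 * 7 / (3 + 5)
= 35 / 8 = 35/8

35/8


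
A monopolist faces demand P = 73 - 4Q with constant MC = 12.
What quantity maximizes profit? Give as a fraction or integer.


TR = P*Q = (73 - 4Q)Q = 73Q - 4Q^2
MR = dTR/dQ = 73 - 8Q
Set MR = MC:
73 - 8Q = 12
61 = 8Q
Q* = 61/8 = 61/8

61/8


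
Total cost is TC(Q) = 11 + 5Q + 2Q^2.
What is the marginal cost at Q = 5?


MC = dTC/dQ = 5 + 2*2*Q
At Q = 5:
MC = 5 + 4*5
MC = 5 + 20 = 25

25


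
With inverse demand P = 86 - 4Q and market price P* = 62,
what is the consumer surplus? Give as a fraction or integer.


Maximum willingness to pay (at Q=0): P_max = 86
Quantity demanded at P* = 62:
Q* = (86 - 62)/4 = 6
CS = (1/2) * Q* * (P_max - P*)
CS = (1/2) * 6 * (86 - 62)
CS = (1/2) * 6 * 24 = 72

72


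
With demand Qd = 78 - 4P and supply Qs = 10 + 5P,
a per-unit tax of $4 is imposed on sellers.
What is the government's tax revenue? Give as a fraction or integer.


With tax on sellers, new supply: Qs' = 10 + 5(P - 4)
= 5P - 10
New equilibrium quantity:
Q_new = 350/9
Tax revenue = tax * Q_new = 4 * 350/9 = 1400/9

1400/9


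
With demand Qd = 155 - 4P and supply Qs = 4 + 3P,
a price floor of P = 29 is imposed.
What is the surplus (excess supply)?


At P = 29:
Qd = 155 - 4*29 = 39
Qs = 4 + 3*29 = 91
Surplus = Qs - Qd = 91 - 39 = 52

52


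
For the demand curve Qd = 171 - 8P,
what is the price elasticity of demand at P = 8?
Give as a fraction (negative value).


dQ/dP = -8
At P = 8: Q = 171 - 8*8 = 107
E = (dQ/dP)(P/Q) = (-8)(8/107) = -64/107

-64/107


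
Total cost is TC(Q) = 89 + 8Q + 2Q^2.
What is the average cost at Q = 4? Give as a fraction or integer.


TC(4) = 89 + 8*4 + 2*4^2
TC(4) = 89 + 32 + 32 = 153
AC = TC/Q = 153/4 = 153/4

153/4


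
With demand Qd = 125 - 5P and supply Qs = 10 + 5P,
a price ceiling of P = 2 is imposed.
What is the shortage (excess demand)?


At P = 2:
Qd = 125 - 5*2 = 115
Qs = 10 + 5*2 = 20
Shortage = Qd - Qs = 115 - 20 = 95

95


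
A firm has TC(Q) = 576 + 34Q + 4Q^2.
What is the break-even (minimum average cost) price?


AC(Q) = 576/Q + 34 + 4Q
To minimize: dAC/dQ = -576/Q^2 + 4 = 0
Q^2 = 576/4 = 144
Q* = 12
Min AC = 576/12 + 34 + 4*12
Min AC = 48 + 34 + 48 = 130

130


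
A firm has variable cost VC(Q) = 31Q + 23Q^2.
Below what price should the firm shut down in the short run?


AVC(Q) = VC(Q)/Q = 31 + 23Q
AVC is increasing in Q, so minimum AVC is at Q -> 0+.
Min AVC = 31
The firm should shut down if P < 31.

31


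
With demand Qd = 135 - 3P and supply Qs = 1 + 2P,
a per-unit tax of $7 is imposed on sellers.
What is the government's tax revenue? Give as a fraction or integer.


With tax on sellers, new supply: Qs' = 1 + 2(P - 7)
= 2P - 13
New equilibrium quantity:
Q_new = 231/5
Tax revenue = tax * Q_new = 7 * 231/5 = 1617/5

1617/5


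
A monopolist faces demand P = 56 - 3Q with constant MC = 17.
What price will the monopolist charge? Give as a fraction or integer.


MR = 56 - 6Q
Set MR = MC: 56 - 6Q = 17
Q* = 13/2
Substitute into demand:
P* = 56 - 3*13/2 = 73/2

73/2


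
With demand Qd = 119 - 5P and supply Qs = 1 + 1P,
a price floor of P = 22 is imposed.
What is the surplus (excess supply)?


At P = 22:
Qd = 119 - 5*22 = 9
Qs = 1 + 1*22 = 23
Surplus = Qs - Qd = 23 - 9 = 14

14


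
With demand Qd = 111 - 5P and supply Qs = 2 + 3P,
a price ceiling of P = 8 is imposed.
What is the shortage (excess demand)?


At P = 8:
Qd = 111 - 5*8 = 71
Qs = 2 + 3*8 = 26
Shortage = Qd - Qs = 71 - 26 = 45

45


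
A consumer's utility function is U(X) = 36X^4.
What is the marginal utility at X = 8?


MU = dU/dX = 36*4*X^(4-1)
MU = 144*X^3
At X = 8:
MU = 144 * 8^3
MU = 144 * 512 = 73728

73728


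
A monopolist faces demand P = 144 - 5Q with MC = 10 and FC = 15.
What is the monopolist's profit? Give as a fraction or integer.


MR = MC: 144 - 10Q = 10
Q* = 67/5
P* = 144 - 5*67/5 = 77
Profit = (P* - MC)*Q* - FC
= (77 - 10)*67/5 - 15
= 67*67/5 - 15
= 4489/5 - 15 = 4414/5

4414/5


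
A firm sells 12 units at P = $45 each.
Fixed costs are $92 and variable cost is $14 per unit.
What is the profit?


Total Revenue = P * Q = 45 * 12 = $540
Total Cost = FC + VC*Q = 92 + 14*12 = $260
Profit = TR - TC = 540 - 260 = $280

$280


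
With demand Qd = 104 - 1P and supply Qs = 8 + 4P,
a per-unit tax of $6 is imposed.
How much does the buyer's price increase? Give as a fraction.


With a per-unit tax, the buyer's price increase depends on relative slopes.
Supply slope: d = 4, Demand slope: b = 1
Buyer's price increase = d * tax / (b + d)
= 4 * 6 / (1 + 4)
= 24 / 5 = 24/5

24/5


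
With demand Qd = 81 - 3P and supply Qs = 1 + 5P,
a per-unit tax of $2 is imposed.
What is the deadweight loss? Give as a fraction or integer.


Pre-tax equilibrium quantity: Q* = 51
Post-tax equilibrium quantity: Q_tax = 189/4
Reduction in quantity: Q* - Q_tax = 15/4
DWL = (1/2) * tax * (Q* - Q_tax)
DWL = (1/2) * 2 * 15/4 = 15/4

15/4


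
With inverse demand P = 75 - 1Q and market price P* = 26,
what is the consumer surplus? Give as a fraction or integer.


Maximum willingness to pay (at Q=0): P_max = 75
Quantity demanded at P* = 26:
Q* = (75 - 26)/1 = 49
CS = (1/2) * Q* * (P_max - P*)
CS = (1/2) * 49 * (75 - 26)
CS = (1/2) * 49 * 49 = 2401/2

2401/2


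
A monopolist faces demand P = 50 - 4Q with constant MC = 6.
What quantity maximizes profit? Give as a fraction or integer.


TR = P*Q = (50 - 4Q)Q = 50Q - 4Q^2
MR = dTR/dQ = 50 - 8Q
Set MR = MC:
50 - 8Q = 6
44 = 8Q
Q* = 44/8 = 11/2

11/2


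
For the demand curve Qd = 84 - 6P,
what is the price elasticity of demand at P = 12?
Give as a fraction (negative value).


dQ/dP = -6
At P = 12: Q = 84 - 6*12 = 12
E = (dQ/dP)(P/Q) = (-6)(12/12) = -6

-6


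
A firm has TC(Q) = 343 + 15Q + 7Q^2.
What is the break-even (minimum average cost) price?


AC(Q) = 343/Q + 15 + 7Q
To minimize: dAC/dQ = -343/Q^2 + 7 = 0
Q^2 = 343/7 = 49
Q* = 7
Min AC = 343/7 + 15 + 7*7
Min AC = 49 + 15 + 49 = 113

113


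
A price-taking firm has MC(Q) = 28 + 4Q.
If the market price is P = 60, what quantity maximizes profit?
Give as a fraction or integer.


In perfect competition, profit is maximized where P = MC.
60 = 28 + 4Q
32 = 4Q
Q* = 32/4 = 8

8


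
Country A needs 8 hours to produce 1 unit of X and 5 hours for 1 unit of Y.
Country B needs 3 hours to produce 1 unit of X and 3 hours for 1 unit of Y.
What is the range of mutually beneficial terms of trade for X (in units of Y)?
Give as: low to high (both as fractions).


Opportunity cost of X for Country A = hours_X / hours_Y = 8/5 = 8/5 units of Y
Opportunity cost of X for Country B = hours_X / hours_Y = 3/3 = 1 units of Y
Terms of trade must be between the two opportunity costs.
Range: 1 to 8/5

1 to 8/5


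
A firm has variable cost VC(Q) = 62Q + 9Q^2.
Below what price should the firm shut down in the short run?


AVC(Q) = VC(Q)/Q = 62 + 9Q
AVC is increasing in Q, so minimum AVC is at Q -> 0+.
Min AVC = 62
The firm should shut down if P < 62.

62


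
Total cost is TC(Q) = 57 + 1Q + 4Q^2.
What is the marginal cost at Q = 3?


MC = dTC/dQ = 1 + 2*4*Q
At Q = 3:
MC = 1 + 8*3
MC = 1 + 24 = 25

25


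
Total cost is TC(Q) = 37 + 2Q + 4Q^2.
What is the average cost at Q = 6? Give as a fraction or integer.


TC(6) = 37 + 2*6 + 4*6^2
TC(6) = 37 + 12 + 144 = 193
AC = TC/Q = 193/6 = 193/6

193/6


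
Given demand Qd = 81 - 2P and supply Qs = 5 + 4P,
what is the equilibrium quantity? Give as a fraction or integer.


First find equilibrium price:
81 - 2P = 5 + 4P
P* = 76/6 = 38/3
Then substitute into demand:
Q* = 81 - 2 * 38/3 = 167/3

167/3


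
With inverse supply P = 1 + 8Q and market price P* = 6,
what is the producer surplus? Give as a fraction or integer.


Minimum supply price (at Q=0): P_min = 1
Quantity supplied at P* = 6:
Q* = (6 - 1)/8 = 5/8
PS = (1/2) * Q* * (P* - P_min)
PS = (1/2) * 5/8 * (6 - 1)
PS = (1/2) * 5/8 * 5 = 25/16

25/16


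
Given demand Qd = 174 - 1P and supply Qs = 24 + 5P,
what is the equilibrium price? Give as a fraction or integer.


At equilibrium, Qd = Qs.
174 - 1P = 24 + 5P
174 - 24 = 1P + 5P
150 = 6P
P* = 150/6 = 25

25


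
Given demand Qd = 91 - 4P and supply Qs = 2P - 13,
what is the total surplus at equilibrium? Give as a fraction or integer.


Find equilibrium: 91 - 4P = 2P - 13
91 + 13 = 6P
P* = 104/6 = 52/3
Q* = 2*52/3 - 13 = 65/3
Inverse demand: P = 91/4 - Q/4, so P_max = 91/4
Inverse supply: P = 13/2 + Q/2, so P_min = 13/2
CS = (1/2) * 65/3 * (91/4 - 52/3) = 4225/72
PS = (1/2) * 65/3 * (52/3 - 13/2) = 4225/36
TS = CS + PS = 4225/72 + 4225/36 = 4225/24

4225/24


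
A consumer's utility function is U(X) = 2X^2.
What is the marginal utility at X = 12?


MU = dU/dX = 2*2*X^(2-1)
MU = 4*X^1
At X = 12:
MU = 4 * 12^1
MU = 4 * 12 = 48

48


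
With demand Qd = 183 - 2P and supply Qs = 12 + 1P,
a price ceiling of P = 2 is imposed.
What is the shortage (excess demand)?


At P = 2:
Qd = 183 - 2*2 = 179
Qs = 12 + 1*2 = 14
Shortage = Qd - Qs = 179 - 14 = 165

165


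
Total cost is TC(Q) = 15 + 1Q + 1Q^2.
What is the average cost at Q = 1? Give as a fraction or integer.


TC(1) = 15 + 1*1 + 1*1^2
TC(1) = 15 + 1 + 1 = 17
AC = TC/Q = 17/1 = 17

17


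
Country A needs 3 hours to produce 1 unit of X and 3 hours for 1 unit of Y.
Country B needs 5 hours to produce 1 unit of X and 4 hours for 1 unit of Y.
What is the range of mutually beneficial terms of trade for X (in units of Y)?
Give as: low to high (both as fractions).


Opportunity cost of X for Country A = hours_X / hours_Y = 3/3 = 1 units of Y
Opportunity cost of X for Country B = hours_X / hours_Y = 5/4 = 5/4 units of Y
Terms of trade must be between the two opportunity costs.
Range: 1 to 5/4

1 to 5/4


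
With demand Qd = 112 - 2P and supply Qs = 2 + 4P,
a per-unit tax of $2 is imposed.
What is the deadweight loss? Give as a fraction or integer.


Pre-tax equilibrium quantity: Q* = 226/3
Post-tax equilibrium quantity: Q_tax = 218/3
Reduction in quantity: Q* - Q_tax = 8/3
DWL = (1/2) * tax * (Q* - Q_tax)
DWL = (1/2) * 2 * 8/3 = 8/3

8/3


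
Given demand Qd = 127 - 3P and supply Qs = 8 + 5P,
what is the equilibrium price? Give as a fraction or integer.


At equilibrium, Qd = Qs.
127 - 3P = 8 + 5P
127 - 8 = 3P + 5P
119 = 8P
P* = 119/8 = 119/8

119/8


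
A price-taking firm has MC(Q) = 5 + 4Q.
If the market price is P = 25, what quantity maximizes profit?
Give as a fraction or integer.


In perfect competition, profit is maximized where P = MC.
25 = 5 + 4Q
20 = 4Q
Q* = 20/4 = 5

5


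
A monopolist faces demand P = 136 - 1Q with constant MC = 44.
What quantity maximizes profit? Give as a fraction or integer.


TR = P*Q = (136 - 1Q)Q = 136Q - 1Q^2
MR = dTR/dQ = 136 - 2Q
Set MR = MC:
136 - 2Q = 44
92 = 2Q
Q* = 92/2 = 46

46


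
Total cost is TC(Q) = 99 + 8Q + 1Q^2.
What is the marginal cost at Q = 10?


MC = dTC/dQ = 8 + 2*1*Q
At Q = 10:
MC = 8 + 2*10
MC = 8 + 20 = 28

28


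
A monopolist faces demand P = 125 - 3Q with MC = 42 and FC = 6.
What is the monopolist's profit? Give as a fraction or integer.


MR = MC: 125 - 6Q = 42
Q* = 83/6
P* = 125 - 3*83/6 = 167/2
Profit = (P* - MC)*Q* - FC
= (167/2 - 42)*83/6 - 6
= 83/2*83/6 - 6
= 6889/12 - 6 = 6817/12

6817/12


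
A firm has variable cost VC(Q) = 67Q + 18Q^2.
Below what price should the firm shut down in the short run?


AVC(Q) = VC(Q)/Q = 67 + 18Q
AVC is increasing in Q, so minimum AVC is at Q -> 0+.
Min AVC = 67
The firm should shut down if P < 67.

67


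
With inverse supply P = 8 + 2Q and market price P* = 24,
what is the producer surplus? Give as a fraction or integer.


Minimum supply price (at Q=0): P_min = 8
Quantity supplied at P* = 24:
Q* = (24 - 8)/2 = 8
PS = (1/2) * Q* * (P* - P_min)
PS = (1/2) * 8 * (24 - 8)
PS = (1/2) * 8 * 16 = 64

64


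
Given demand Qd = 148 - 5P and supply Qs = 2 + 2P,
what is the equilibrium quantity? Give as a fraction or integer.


First find equilibrium price:
148 - 5P = 2 + 2P
P* = 146/7 = 146/7
Then substitute into demand:
Q* = 148 - 5 * 146/7 = 306/7

306/7


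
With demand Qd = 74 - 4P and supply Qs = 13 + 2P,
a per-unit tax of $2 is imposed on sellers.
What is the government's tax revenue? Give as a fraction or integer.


With tax on sellers, new supply: Qs' = 13 + 2(P - 2)
= 9 + 2P
New equilibrium quantity:
Q_new = 92/3
Tax revenue = tax * Q_new = 2 * 92/3 = 184/3

184/3


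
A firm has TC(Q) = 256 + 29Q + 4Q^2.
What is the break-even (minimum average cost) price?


AC(Q) = 256/Q + 29 + 4Q
To minimize: dAC/dQ = -256/Q^2 + 4 = 0
Q^2 = 256/4 = 64
Q* = 8
Min AC = 256/8 + 29 + 4*8
Min AC = 32 + 29 + 32 = 93

93


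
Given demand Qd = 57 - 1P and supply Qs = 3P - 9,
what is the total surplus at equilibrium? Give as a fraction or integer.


Find equilibrium: 57 - 1P = 3P - 9
57 + 9 = 4P
P* = 66/4 = 33/2
Q* = 3*33/2 - 9 = 81/2
Inverse demand: P = 57 - Q/1, so P_max = 57
Inverse supply: P = 3 + Q/3, so P_min = 3
CS = (1/2) * 81/2 * (57 - 33/2) = 6561/8
PS = (1/2) * 81/2 * (33/2 - 3) = 2187/8
TS = CS + PS = 6561/8 + 2187/8 = 2187/2

2187/2


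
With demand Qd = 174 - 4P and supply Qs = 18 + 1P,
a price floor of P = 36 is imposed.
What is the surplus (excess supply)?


At P = 36:
Qd = 174 - 4*36 = 30
Qs = 18 + 1*36 = 54
Surplus = Qs - Qd = 54 - 30 = 24

24


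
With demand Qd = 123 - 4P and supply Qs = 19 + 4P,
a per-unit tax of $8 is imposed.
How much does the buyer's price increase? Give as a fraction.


With a per-unit tax, the buyer's price increase depends on relative slopes.
Supply slope: d = 4, Demand slope: b = 4
Buyer's price increase = d * tax / (b + d)
= 4 * 8 / (4 + 4)
= 32 / 8 = 4

4


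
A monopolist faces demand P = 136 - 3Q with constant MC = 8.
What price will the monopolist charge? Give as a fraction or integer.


MR = 136 - 6Q
Set MR = MC: 136 - 6Q = 8
Q* = 64/3
Substitute into demand:
P* = 136 - 3*64/3 = 72

72


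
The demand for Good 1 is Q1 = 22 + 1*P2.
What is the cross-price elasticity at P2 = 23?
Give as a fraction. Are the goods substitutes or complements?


dQ1/dP2 = 1
At P2 = 23: Q1 = 22 + 1*23 = 45
Exy = (dQ1/dP2)(P2/Q1) = 1 * 23 / 45 = 23/45
Since Exy > 0, the goods are substitutes.

23/45 (substitutes)


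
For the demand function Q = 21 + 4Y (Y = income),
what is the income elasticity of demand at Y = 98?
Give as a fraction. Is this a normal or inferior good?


dQ/dY = 4
At Y = 98: Q = 21 + 4*98 = 413
Ey = (dQ/dY)(Y/Q) = 4 * 98 / 413 = 56/59
Since Ey > 0, this is a normal good.

56/59 (normal good)


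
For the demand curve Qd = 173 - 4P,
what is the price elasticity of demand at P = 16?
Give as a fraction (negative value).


dQ/dP = -4
At P = 16: Q = 173 - 4*16 = 109
E = (dQ/dP)(P/Q) = (-4)(16/109) = -64/109

-64/109


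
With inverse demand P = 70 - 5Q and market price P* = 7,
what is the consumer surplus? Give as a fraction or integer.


Maximum willingness to pay (at Q=0): P_max = 70
Quantity demanded at P* = 7:
Q* = (70 - 7)/5 = 63/5
CS = (1/2) * Q* * (P_max - P*)
CS = (1/2) * 63/5 * (70 - 7)
CS = (1/2) * 63/5 * 63 = 3969/10

3969/10


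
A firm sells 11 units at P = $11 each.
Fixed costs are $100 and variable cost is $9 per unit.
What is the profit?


Total Revenue = P * Q = 11 * 11 = $121
Total Cost = FC + VC*Q = 100 + 9*11 = $199
Profit = TR - TC = 121 - 199 = $-78

$-78


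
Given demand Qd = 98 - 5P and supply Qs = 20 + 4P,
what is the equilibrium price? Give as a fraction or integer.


At equilibrium, Qd = Qs.
98 - 5P = 20 + 4P
98 - 20 = 5P + 4P
78 = 9P
P* = 78/9 = 26/3

26/3


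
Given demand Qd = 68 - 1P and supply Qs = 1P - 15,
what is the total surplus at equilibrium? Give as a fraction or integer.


Find equilibrium: 68 - 1P = 1P - 15
68 + 15 = 2P
P* = 83/2 = 83/2
Q* = 1*83/2 - 15 = 53/2
Inverse demand: P = 68 - Q/1, so P_max = 68
Inverse supply: P = 15 + Q/1, so P_min = 15
CS = (1/2) * 53/2 * (68 - 83/2) = 2809/8
PS = (1/2) * 53/2 * (83/2 - 15) = 2809/8
TS = CS + PS = 2809/8 + 2809/8 = 2809/4

2809/4


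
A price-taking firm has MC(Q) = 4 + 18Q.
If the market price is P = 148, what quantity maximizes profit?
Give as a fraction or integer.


In perfect competition, profit is maximized where P = MC.
148 = 4 + 18Q
144 = 18Q
Q* = 144/18 = 8

8


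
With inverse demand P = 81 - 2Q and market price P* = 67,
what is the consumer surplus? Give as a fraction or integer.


Maximum willingness to pay (at Q=0): P_max = 81
Quantity demanded at P* = 67:
Q* = (81 - 67)/2 = 7
CS = (1/2) * Q* * (P_max - P*)
CS = (1/2) * 7 * (81 - 67)
CS = (1/2) * 7 * 14 = 49

49


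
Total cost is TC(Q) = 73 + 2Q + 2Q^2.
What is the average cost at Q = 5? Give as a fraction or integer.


TC(5) = 73 + 2*5 + 2*5^2
TC(5) = 73 + 10 + 50 = 133
AC = TC/Q = 133/5 = 133/5

133/5


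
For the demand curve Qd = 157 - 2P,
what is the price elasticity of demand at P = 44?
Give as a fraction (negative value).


dQ/dP = -2
At P = 44: Q = 157 - 2*44 = 69
E = (dQ/dP)(P/Q) = (-2)(44/69) = -88/69

-88/69


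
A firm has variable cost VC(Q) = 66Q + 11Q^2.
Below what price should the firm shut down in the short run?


AVC(Q) = VC(Q)/Q = 66 + 11Q
AVC is increasing in Q, so minimum AVC is at Q -> 0+.
Min AVC = 66
The firm should shut down if P < 66.

66


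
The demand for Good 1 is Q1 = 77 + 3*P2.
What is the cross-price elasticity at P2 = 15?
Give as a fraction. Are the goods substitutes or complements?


dQ1/dP2 = 3
At P2 = 15: Q1 = 77 + 3*15 = 122
Exy = (dQ1/dP2)(P2/Q1) = 3 * 15 / 122 = 45/122
Since Exy > 0, the goods are substitutes.

45/122 (substitutes)


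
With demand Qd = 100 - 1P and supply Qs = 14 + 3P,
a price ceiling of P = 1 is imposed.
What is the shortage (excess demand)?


At P = 1:
Qd = 100 - 1*1 = 99
Qs = 14 + 3*1 = 17
Shortage = Qd - Qs = 99 - 17 = 82

82


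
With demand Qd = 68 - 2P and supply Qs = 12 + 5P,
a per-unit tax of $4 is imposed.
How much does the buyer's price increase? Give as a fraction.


With a per-unit tax, the buyer's price increase depends on relative slopes.
Supply slope: d = 5, Demand slope: b = 2
Buyer's price increase = d * tax / (b + d)
= 5 * 4 / (2 + 5)
= 20 / 7 = 20/7

20/7


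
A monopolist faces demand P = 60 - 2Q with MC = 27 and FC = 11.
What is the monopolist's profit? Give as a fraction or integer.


MR = MC: 60 - 4Q = 27
Q* = 33/4
P* = 60 - 2*33/4 = 87/2
Profit = (P* - MC)*Q* - FC
= (87/2 - 27)*33/4 - 11
= 33/2*33/4 - 11
= 1089/8 - 11 = 1001/8

1001/8


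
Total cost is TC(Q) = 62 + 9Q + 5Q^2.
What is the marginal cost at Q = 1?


MC = dTC/dQ = 9 + 2*5*Q
At Q = 1:
MC = 9 + 10*1
MC = 9 + 10 = 19

19


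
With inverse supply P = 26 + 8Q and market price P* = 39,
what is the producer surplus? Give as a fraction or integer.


Minimum supply price (at Q=0): P_min = 26
Quantity supplied at P* = 39:
Q* = (39 - 26)/8 = 13/8
PS = (1/2) * Q* * (P* - P_min)
PS = (1/2) * 13/8 * (39 - 26)
PS = (1/2) * 13/8 * 13 = 169/16

169/16


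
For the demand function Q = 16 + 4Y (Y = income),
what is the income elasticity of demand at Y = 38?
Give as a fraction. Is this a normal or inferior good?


dQ/dY = 4
At Y = 38: Q = 16 + 4*38 = 168
Ey = (dQ/dY)(Y/Q) = 4 * 38 / 168 = 19/21
Since Ey > 0, this is a normal good.

19/21 (normal good)


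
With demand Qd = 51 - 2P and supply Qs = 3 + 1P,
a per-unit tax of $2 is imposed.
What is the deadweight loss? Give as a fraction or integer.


Pre-tax equilibrium quantity: Q* = 19
Post-tax equilibrium quantity: Q_tax = 53/3
Reduction in quantity: Q* - Q_tax = 4/3
DWL = (1/2) * tax * (Q* - Q_tax)
DWL = (1/2) * 2 * 4/3 = 4/3

4/3


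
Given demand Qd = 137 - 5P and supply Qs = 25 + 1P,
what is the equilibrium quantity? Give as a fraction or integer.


First find equilibrium price:
137 - 5P = 25 + 1P
P* = 112/6 = 56/3
Then substitute into demand:
Q* = 137 - 5 * 56/3 = 131/3

131/3


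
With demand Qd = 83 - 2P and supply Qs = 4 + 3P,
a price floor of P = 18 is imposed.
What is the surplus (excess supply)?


At P = 18:
Qd = 83 - 2*18 = 47
Qs = 4 + 3*18 = 58
Surplus = Qs - Qd = 58 - 47 = 11

11


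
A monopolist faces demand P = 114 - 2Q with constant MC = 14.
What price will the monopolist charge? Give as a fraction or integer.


MR = 114 - 4Q
Set MR = MC: 114 - 4Q = 14
Q* = 25
Substitute into demand:
P* = 114 - 2*25 = 64

64


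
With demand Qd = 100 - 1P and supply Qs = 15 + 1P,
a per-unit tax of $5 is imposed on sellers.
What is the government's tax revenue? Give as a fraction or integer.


With tax on sellers, new supply: Qs' = 15 + 1(P - 5)
= 10 + 1P
New equilibrium quantity:
Q_new = 55
Tax revenue = tax * Q_new = 5 * 55 = 275

275


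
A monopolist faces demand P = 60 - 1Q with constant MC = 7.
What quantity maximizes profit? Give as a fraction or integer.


TR = P*Q = (60 - 1Q)Q = 60Q - 1Q^2
MR = dTR/dQ = 60 - 2Q
Set MR = MC:
60 - 2Q = 7
53 = 2Q
Q* = 53/2 = 53/2

53/2


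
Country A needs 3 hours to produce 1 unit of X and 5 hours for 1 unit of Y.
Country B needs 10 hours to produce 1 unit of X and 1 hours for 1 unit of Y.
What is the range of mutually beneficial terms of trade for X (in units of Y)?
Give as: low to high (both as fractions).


Opportunity cost of X for Country A = hours_X / hours_Y = 3/5 = 3/5 units of Y
Opportunity cost of X for Country B = hours_X / hours_Y = 10/1 = 10 units of Y
Terms of trade must be between the two opportunity costs.
Range: 3/5 to 10

3/5 to 10


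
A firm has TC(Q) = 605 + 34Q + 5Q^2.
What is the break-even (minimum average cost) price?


AC(Q) = 605/Q + 34 + 5Q
To minimize: dAC/dQ = -605/Q^2 + 5 = 0
Q^2 = 605/5 = 121
Q* = 11
Min AC = 605/11 + 34 + 5*11
Min AC = 55 + 34 + 55 = 144

144


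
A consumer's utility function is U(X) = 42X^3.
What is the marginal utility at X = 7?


MU = dU/dX = 42*3*X^(3-1)
MU = 126*X^2
At X = 7:
MU = 126 * 7^2
MU = 126 * 49 = 6174

6174


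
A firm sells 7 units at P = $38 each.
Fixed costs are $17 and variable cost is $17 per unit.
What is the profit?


Total Revenue = P * Q = 38 * 7 = $266
Total Cost = FC + VC*Q = 17 + 17*7 = $136
Profit = TR - TC = 266 - 136 = $130

$130


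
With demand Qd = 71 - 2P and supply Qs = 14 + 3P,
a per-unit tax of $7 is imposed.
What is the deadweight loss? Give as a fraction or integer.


Pre-tax equilibrium quantity: Q* = 241/5
Post-tax equilibrium quantity: Q_tax = 199/5
Reduction in quantity: Q* - Q_tax = 42/5
DWL = (1/2) * tax * (Q* - Q_tax)
DWL = (1/2) * 7 * 42/5 = 147/5

147/5


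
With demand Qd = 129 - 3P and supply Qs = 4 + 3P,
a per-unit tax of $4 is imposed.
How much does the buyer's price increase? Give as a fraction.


With a per-unit tax, the buyer's price increase depends on relative slopes.
Supply slope: d = 3, Demand slope: b = 3
Buyer's price increase = d * tax / (b + d)
= 3 * 4 / (3 + 3)
= 12 / 6 = 2

2


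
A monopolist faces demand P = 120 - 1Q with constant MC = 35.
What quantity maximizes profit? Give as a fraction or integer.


TR = P*Q = (120 - 1Q)Q = 120Q - 1Q^2
MR = dTR/dQ = 120 - 2Q
Set MR = MC:
120 - 2Q = 35
85 = 2Q
Q* = 85/2 = 85/2

85/2


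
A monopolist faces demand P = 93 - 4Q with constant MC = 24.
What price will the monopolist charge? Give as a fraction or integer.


MR = 93 - 8Q
Set MR = MC: 93 - 8Q = 24
Q* = 69/8
Substitute into demand:
P* = 93 - 4*69/8 = 117/2

117/2


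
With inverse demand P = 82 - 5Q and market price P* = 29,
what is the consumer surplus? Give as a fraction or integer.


Maximum willingness to pay (at Q=0): P_max = 82
Quantity demanded at P* = 29:
Q* = (82 - 29)/5 = 53/5
CS = (1/2) * Q* * (P_max - P*)
CS = (1/2) * 53/5 * (82 - 29)
CS = (1/2) * 53/5 * 53 = 2809/10

2809/10


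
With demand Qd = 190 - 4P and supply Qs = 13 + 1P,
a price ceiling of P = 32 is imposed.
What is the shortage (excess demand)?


At P = 32:
Qd = 190 - 4*32 = 62
Qs = 13 + 1*32 = 45
Shortage = Qd - Qs = 62 - 45 = 17

17


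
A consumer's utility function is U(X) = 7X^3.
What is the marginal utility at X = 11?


MU = dU/dX = 7*3*X^(3-1)
MU = 21*X^2
At X = 11:
MU = 21 * 11^2
MU = 21 * 121 = 2541

2541


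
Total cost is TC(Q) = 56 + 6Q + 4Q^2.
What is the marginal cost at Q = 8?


MC = dTC/dQ = 6 + 2*4*Q
At Q = 8:
MC = 6 + 8*8
MC = 6 + 64 = 70

70


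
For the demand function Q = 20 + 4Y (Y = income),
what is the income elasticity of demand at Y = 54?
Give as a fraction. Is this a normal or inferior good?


dQ/dY = 4
At Y = 54: Q = 20 + 4*54 = 236
Ey = (dQ/dY)(Y/Q) = 4 * 54 / 236 = 54/59
Since Ey > 0, this is a normal good.

54/59 (normal good)


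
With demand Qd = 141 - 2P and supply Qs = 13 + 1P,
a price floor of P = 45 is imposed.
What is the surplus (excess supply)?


At P = 45:
Qd = 141 - 2*45 = 51
Qs = 13 + 1*45 = 58
Surplus = Qs - Qd = 58 - 51 = 7

7


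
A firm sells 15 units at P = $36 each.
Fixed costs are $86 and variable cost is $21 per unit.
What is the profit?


Total Revenue = P * Q = 36 * 15 = $540
Total Cost = FC + VC*Q = 86 + 21*15 = $401
Profit = TR - TC = 540 - 401 = $139

$139


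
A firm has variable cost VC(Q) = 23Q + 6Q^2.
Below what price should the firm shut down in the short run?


AVC(Q) = VC(Q)/Q = 23 + 6Q
AVC is increasing in Q, so minimum AVC is at Q -> 0+.
Min AVC = 23
The firm should shut down if P < 23.

23


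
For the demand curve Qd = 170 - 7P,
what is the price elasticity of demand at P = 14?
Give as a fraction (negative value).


dQ/dP = -7
At P = 14: Q = 170 - 7*14 = 72
E = (dQ/dP)(P/Q) = (-7)(14/72) = -49/36

-49/36


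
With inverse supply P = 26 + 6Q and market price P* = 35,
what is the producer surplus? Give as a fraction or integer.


Minimum supply price (at Q=0): P_min = 26
Quantity supplied at P* = 35:
Q* = (35 - 26)/6 = 3/2
PS = (1/2) * Q* * (P* - P_min)
PS = (1/2) * 3/2 * (35 - 26)
PS = (1/2) * 3/2 * 9 = 27/4

27/4


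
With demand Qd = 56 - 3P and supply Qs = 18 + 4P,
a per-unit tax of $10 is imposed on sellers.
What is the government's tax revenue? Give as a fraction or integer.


With tax on sellers, new supply: Qs' = 18 + 4(P - 10)
= 4P - 22
New equilibrium quantity:
Q_new = 158/7
Tax revenue = tax * Q_new = 10 * 158/7 = 1580/7

1580/7


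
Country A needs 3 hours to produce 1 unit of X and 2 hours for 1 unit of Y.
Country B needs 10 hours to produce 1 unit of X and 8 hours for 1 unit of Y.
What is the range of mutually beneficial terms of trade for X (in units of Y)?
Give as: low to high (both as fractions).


Opportunity cost of X for Country A = hours_X / hours_Y = 3/2 = 3/2 units of Y
Opportunity cost of X for Country B = hours_X / hours_Y = 10/8 = 5/4 units of Y
Terms of trade must be between the two opportunity costs.
Range: 5/4 to 3/2

5/4 to 3/2


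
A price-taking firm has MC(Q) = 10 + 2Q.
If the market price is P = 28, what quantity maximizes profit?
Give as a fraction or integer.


In perfect competition, profit is maximized where P = MC.
28 = 10 + 2Q
18 = 2Q
Q* = 18/2 = 9

9


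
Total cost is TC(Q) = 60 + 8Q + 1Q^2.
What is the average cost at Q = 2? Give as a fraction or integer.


TC(2) = 60 + 8*2 + 1*2^2
TC(2) = 60 + 16 + 4 = 80
AC = TC/Q = 80/2 = 40

40


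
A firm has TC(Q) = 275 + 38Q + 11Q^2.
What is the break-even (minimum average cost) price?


AC(Q) = 275/Q + 38 + 11Q
To minimize: dAC/dQ = -275/Q^2 + 11 = 0
Q^2 = 275/11 = 25
Q* = 5
Min AC = 275/5 + 38 + 11*5
Min AC = 55 + 38 + 55 = 148

148


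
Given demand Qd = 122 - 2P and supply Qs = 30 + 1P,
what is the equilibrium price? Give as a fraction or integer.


At equilibrium, Qd = Qs.
122 - 2P = 30 + 1P
122 - 30 = 2P + 1P
92 = 3P
P* = 92/3 = 92/3

92/3


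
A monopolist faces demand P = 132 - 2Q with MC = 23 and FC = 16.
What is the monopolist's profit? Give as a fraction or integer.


MR = MC: 132 - 4Q = 23
Q* = 109/4
P* = 132 - 2*109/4 = 155/2
Profit = (P* - MC)*Q* - FC
= (155/2 - 23)*109/4 - 16
= 109/2*109/4 - 16
= 11881/8 - 16 = 11753/8

11753/8


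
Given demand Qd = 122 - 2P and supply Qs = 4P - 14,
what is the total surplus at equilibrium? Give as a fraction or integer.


Find equilibrium: 122 - 2P = 4P - 14
122 + 14 = 6P
P* = 136/6 = 68/3
Q* = 4*68/3 - 14 = 230/3
Inverse demand: P = 61 - Q/2, so P_max = 61
Inverse supply: P = 7/2 + Q/4, so P_min = 7/2
CS = (1/2) * 230/3 * (61 - 68/3) = 13225/9
PS = (1/2) * 230/3 * (68/3 - 7/2) = 13225/18
TS = CS + PS = 13225/9 + 13225/18 = 13225/6

13225/6


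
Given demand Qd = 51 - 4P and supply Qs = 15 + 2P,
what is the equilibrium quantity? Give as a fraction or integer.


First find equilibrium price:
51 - 4P = 15 + 2P
P* = 36/6 = 6
Then substitute into demand:
Q* = 51 - 4 * 6 = 27

27


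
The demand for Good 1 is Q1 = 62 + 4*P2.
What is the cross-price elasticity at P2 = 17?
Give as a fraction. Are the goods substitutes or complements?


dQ1/dP2 = 4
At P2 = 17: Q1 = 62 + 4*17 = 130
Exy = (dQ1/dP2)(P2/Q1) = 4 * 17 / 130 = 34/65
Since Exy > 0, the goods are substitutes.

34/65 (substitutes)


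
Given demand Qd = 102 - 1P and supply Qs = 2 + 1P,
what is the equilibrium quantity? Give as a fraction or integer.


First find equilibrium price:
102 - 1P = 2 + 1P
P* = 100/2 = 50
Then substitute into demand:
Q* = 102 - 1 * 50 = 52

52


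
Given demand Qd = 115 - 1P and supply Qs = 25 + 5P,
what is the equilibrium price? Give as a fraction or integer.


At equilibrium, Qd = Qs.
115 - 1P = 25 + 5P
115 - 25 = 1P + 5P
90 = 6P
P* = 90/6 = 15

15


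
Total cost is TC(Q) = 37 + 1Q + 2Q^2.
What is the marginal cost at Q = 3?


MC = dTC/dQ = 1 + 2*2*Q
At Q = 3:
MC = 1 + 4*3
MC = 1 + 12 = 13

13


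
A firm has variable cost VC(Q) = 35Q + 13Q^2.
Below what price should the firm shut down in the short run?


AVC(Q) = VC(Q)/Q = 35 + 13Q
AVC is increasing in Q, so minimum AVC is at Q -> 0+.
Min AVC = 35
The firm should shut down if P < 35.

35


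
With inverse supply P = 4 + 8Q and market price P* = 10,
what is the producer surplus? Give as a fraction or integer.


Minimum supply price (at Q=0): P_min = 4
Quantity supplied at P* = 10:
Q* = (10 - 4)/8 = 3/4
PS = (1/2) * Q* * (P* - P_min)
PS = (1/2) * 3/4 * (10 - 4)
PS = (1/2) * 3/4 * 6 = 9/4

9/4


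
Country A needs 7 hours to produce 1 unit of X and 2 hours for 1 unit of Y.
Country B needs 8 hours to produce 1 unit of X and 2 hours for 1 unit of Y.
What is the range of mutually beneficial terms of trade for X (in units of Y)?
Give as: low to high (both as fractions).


Opportunity cost of X for Country A = hours_X / hours_Y = 7/2 = 7/2 units of Y
Opportunity cost of X for Country B = hours_X / hours_Y = 8/2 = 4 units of Y
Terms of trade must be between the two opportunity costs.
Range: 7/2 to 4

7/2 to 4


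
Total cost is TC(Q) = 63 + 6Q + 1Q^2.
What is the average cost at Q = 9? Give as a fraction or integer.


TC(9) = 63 + 6*9 + 1*9^2
TC(9) = 63 + 54 + 81 = 198
AC = TC/Q = 198/9 = 22

22


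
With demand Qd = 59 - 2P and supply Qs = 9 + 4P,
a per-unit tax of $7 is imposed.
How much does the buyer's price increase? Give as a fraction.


With a per-unit tax, the buyer's price increase depends on relative slopes.
Supply slope: d = 4, Demand slope: b = 2
Buyer's price increase = d * tax / (b + d)
= 4 * 7 / (2 + 4)
= 28 / 6 = 14/3

14/3


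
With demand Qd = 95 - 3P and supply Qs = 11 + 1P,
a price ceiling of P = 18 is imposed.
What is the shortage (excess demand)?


At P = 18:
Qd = 95 - 3*18 = 41
Qs = 11 + 1*18 = 29
Shortage = Qd - Qs = 41 - 29 = 12

12


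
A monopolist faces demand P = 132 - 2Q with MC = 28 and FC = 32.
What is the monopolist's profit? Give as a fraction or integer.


MR = MC: 132 - 4Q = 28
Q* = 26
P* = 132 - 2*26 = 80
Profit = (P* - MC)*Q* - FC
= (80 - 28)*26 - 32
= 52*26 - 32
= 1352 - 32 = 1320

1320


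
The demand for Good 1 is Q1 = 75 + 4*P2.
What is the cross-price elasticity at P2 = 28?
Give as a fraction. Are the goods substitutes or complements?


dQ1/dP2 = 4
At P2 = 28: Q1 = 75 + 4*28 = 187
Exy = (dQ1/dP2)(P2/Q1) = 4 * 28 / 187 = 112/187
Since Exy > 0, the goods are substitutes.

112/187 (substitutes)


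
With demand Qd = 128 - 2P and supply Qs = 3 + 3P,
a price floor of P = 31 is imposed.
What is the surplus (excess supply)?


At P = 31:
Qd = 128 - 2*31 = 66
Qs = 3 + 3*31 = 96
Surplus = Qs - Qd = 96 - 66 = 30

30


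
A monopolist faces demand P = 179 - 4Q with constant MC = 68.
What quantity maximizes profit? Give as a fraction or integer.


TR = P*Q = (179 - 4Q)Q = 179Q - 4Q^2
MR = dTR/dQ = 179 - 8Q
Set MR = MC:
179 - 8Q = 68
111 = 8Q
Q* = 111/8 = 111/8

111/8


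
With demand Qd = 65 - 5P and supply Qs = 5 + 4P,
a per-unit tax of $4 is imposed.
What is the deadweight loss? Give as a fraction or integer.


Pre-tax equilibrium quantity: Q* = 95/3
Post-tax equilibrium quantity: Q_tax = 205/9
Reduction in quantity: Q* - Q_tax = 80/9
DWL = (1/2) * tax * (Q* - Q_tax)
DWL = (1/2) * 4 * 80/9 = 160/9

160/9


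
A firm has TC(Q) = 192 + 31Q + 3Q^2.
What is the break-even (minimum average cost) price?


AC(Q) = 192/Q + 31 + 3Q
To minimize: dAC/dQ = -192/Q^2 + 3 = 0
Q^2 = 192/3 = 64
Q* = 8
Min AC = 192/8 + 31 + 3*8
Min AC = 24 + 31 + 24 = 79

79


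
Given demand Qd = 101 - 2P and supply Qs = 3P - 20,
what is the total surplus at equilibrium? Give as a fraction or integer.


Find equilibrium: 101 - 2P = 3P - 20
101 + 20 = 5P
P* = 121/5 = 121/5
Q* = 3*121/5 - 20 = 263/5
Inverse demand: P = 101/2 - Q/2, so P_max = 101/2
Inverse supply: P = 20/3 + Q/3, so P_min = 20/3
CS = (1/2) * 263/5 * (101/2 - 121/5) = 69169/100
PS = (1/2) * 263/5 * (121/5 - 20/3) = 69169/150
TS = CS + PS = 69169/100 + 69169/150 = 69169/60

69169/60


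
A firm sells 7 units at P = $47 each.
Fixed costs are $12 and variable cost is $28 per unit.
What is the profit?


Total Revenue = P * Q = 47 * 7 = $329
Total Cost = FC + VC*Q = 12 + 28*7 = $208
Profit = TR - TC = 329 - 208 = $121

$121


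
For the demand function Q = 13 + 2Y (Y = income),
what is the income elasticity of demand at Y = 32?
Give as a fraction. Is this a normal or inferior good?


dQ/dY = 2
At Y = 32: Q = 13 + 2*32 = 77
Ey = (dQ/dY)(Y/Q) = 2 * 32 / 77 = 64/77
Since Ey > 0, this is a normal good.

64/77 (normal good)


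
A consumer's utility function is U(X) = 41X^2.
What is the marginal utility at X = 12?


MU = dU/dX = 41*2*X^(2-1)
MU = 82*X^1
At X = 12:
MU = 82 * 12^1
MU = 82 * 12 = 984

984


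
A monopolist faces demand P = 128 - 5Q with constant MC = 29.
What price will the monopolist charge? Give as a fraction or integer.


MR = 128 - 10Q
Set MR = MC: 128 - 10Q = 29
Q* = 99/10
Substitute into demand:
P* = 128 - 5*99/10 = 157/2

157/2


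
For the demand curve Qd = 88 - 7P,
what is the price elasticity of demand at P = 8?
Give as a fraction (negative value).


dQ/dP = -7
At P = 8: Q = 88 - 7*8 = 32
E = (dQ/dP)(P/Q) = (-7)(8/32) = -7/4

-7/4


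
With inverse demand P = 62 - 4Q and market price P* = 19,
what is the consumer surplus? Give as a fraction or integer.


Maximum willingness to pay (at Q=0): P_max = 62
Quantity demanded at P* = 19:
Q* = (62 - 19)/4 = 43/4
CS = (1/2) * Q* * (P_max - P*)
CS = (1/2) * 43/4 * (62 - 19)
CS = (1/2) * 43/4 * 43 = 1849/8

1849/8


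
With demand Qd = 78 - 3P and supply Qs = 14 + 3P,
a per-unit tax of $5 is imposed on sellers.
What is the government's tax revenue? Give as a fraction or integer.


With tax on sellers, new supply: Qs' = 14 + 3(P - 5)
= 3P - 1
New equilibrium quantity:
Q_new = 77/2
Tax revenue = tax * Q_new = 5 * 77/2 = 385/2

385/2


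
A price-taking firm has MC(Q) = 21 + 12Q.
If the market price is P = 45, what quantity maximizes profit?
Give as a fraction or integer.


In perfect competition, profit is maximized where P = MC.
45 = 21 + 12Q
24 = 12Q
Q* = 24/12 = 2

2


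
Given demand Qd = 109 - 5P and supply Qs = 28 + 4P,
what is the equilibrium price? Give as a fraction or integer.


At equilibrium, Qd = Qs.
109 - 5P = 28 + 4P
109 - 28 = 5P + 4P
81 = 9P
P* = 81/9 = 9

9


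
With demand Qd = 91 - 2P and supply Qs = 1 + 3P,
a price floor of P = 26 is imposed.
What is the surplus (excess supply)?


At P = 26:
Qd = 91 - 2*26 = 39
Qs = 1 + 3*26 = 79
Surplus = Qs - Qd = 79 - 39 = 40

40


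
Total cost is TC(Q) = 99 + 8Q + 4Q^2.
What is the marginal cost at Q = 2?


MC = dTC/dQ = 8 + 2*4*Q
At Q = 2:
MC = 8 + 8*2
MC = 8 + 16 = 24

24
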